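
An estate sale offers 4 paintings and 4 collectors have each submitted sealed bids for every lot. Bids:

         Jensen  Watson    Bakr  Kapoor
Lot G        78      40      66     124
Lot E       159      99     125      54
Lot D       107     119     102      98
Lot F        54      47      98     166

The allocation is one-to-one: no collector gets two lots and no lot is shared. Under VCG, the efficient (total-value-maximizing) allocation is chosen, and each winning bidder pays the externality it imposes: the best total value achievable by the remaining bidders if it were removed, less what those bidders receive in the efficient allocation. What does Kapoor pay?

Efficient allocation: Jensen→Lot E ($159), Watson→Lot D ($119), Bakr→Lot G ($66), Kapoor→Lot F ($166); total welfare W = $510.
Kapoor receives Lot F at value $166, so the others get W − 166 = $344.
Without Kapoor: best allocation of the remaining 3 bidders over all 4 lots is Jensen→Lot E ($159), Watson→Lot D ($119), Bakr→Lot F ($98), total $376.
VCG payment = (others' best without Kapoor) − (others' welfare with Kapoor) = 376 − 344 = $32.

Kapoor pays $32.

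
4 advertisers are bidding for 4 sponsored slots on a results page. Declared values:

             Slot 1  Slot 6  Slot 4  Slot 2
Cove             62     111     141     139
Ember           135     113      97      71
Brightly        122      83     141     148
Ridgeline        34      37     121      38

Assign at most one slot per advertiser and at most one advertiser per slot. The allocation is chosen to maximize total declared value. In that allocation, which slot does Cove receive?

Cove receives Slot 6.

This is the linear assignment problem.
Optimal: Cove→Slot 6 ($111), Ember→Slot 1 ($135), Brightly→Slot 2 ($148), Ridgeline→Slot 4 ($121) — total 111+135+148+121 = $515.
Column-greedy (each slot in turn goes to its best remaining advertiser) gives $425, worse by 90.
Next-best assignment: Cove→Slot 2, Ember→Slot 6, Brightly→Slot 1, Ridgeline→Slot 4 = $495.
Checked against all permutations: $515 is optimal.
Cove's own top slot is Slot 4 ($141), but forcing Cove→Slot 4 and reassigning the rest optimally gives only $461 — worse by 54.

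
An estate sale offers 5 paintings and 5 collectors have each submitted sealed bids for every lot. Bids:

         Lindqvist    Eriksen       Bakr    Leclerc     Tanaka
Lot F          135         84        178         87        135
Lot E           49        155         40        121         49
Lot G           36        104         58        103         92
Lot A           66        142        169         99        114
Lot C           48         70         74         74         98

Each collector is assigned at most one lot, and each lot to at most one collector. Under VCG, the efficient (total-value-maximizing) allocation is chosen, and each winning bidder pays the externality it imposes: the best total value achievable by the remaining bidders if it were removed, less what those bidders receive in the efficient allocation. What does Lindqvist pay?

Efficient allocation: Lindqvist→Lot F ($135), Eriksen→Lot E ($155), Bakr→Lot A ($169), Leclerc→Lot G ($103), Tanaka→Lot C ($98); total welfare W = $660.
Lindqvist receives Lot F at value $135, so the others get W − 135 = $525.
Without Lindqvist: best allocation of the remaining 4 bidders over all 5 lots is Eriksen→Lot E ($155), Bakr→Lot A ($169), Leclerc→Lot G ($103), Tanaka→Lot F ($135), total $562.
VCG payment = (others' best without Lindqvist) − (others' welfare with Lindqvist) = 562 − 525 = $37.

Lindqvist pays $37.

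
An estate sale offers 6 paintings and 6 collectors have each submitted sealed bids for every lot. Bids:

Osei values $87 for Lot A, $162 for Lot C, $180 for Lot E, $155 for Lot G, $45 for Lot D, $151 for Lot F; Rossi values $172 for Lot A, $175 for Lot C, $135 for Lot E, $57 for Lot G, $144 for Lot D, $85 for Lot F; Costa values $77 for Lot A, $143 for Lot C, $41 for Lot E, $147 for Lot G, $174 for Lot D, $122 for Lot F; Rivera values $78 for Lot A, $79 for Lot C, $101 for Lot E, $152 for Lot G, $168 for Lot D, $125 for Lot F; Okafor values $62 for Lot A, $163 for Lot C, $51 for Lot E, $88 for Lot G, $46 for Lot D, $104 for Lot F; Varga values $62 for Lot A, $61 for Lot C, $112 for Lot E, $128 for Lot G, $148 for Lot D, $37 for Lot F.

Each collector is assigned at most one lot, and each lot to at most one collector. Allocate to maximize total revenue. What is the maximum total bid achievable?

Optimal: Osei→Lot E ($180), Rossi→Lot A ($172), Costa→Lot D ($174), Rivera→Lot F ($125), Okafor→Lot C ($163), Varga→Lot G ($128) — total 180+172+174+125+163+128 = $942.
Row-greedy (each collector in turn takes its best remaining lot) gives $847, worse by 95.
Next-best assignment: Osei→Lot E, Rossi→Lot A, Costa→Lot F, Rivera→Lot G, Okafor→Lot C, Varga→Lot D = $937.
No other one-to-one assignment exceeds $942.

Max total: $942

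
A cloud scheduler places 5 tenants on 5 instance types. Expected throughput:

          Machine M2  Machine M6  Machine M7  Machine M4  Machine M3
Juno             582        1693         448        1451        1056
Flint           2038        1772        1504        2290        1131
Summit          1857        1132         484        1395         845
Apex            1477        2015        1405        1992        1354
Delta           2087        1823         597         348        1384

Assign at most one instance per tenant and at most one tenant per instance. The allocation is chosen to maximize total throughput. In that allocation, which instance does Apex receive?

This is the linear assignment problem.
Optimal: Juno→Machine M6 (1693 ops/s), Flint→Machine M4 (2290 ops/s), Summit→Machine M2 (1857 ops/s), Apex→Machine M7 (1405 ops/s), Delta→Machine M3 (1384 ops/s) — total 1693+2290+1857+1405+1384 = 8629 ops/s.
Max-entry greedy (repeatedly take the single best remaining cell) gives 7932 ops/s, worse by 697.
Apex's own top instance is Machine M6 (2015 ops/s), but forcing Apex→Machine M6 and reassigning the rest optimally gives only 8211 ops/s — worse by 418.

Apex receives Machine M7.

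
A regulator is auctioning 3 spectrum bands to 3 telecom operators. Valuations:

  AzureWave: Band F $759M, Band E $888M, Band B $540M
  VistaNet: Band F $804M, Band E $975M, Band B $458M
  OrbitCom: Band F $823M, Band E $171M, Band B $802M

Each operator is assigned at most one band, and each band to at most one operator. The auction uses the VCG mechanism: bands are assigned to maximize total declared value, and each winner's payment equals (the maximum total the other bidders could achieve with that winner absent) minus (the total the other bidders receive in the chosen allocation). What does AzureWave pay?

AzureWave pays $21M.

Efficient allocation: AzureWave→Band F ($759M), VistaNet→Band E ($975M), OrbitCom→Band B ($802M); total welfare W = $2536M.
AzureWave receives Band F at value $759M, so the others get W − 759 = $1777M.
Without AzureWave: best allocation of the remaining 2 bidders over all 3 bands is VistaNet→Band E ($975M), OrbitCom→Band F ($823M), total $1798M.
VCG payment = (others' best without AzureWave) − (others' welfare with AzureWave) = 1798 − 1777 = $21M.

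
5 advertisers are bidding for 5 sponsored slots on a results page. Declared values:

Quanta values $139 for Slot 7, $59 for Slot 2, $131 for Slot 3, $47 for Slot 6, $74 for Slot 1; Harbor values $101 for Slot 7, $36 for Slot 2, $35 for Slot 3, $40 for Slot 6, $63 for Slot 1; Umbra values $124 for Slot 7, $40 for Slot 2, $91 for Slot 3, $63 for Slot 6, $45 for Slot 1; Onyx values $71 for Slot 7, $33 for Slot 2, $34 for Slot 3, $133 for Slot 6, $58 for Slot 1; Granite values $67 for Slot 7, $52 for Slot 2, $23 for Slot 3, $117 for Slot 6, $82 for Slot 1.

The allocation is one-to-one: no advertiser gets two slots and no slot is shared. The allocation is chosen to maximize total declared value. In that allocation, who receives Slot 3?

Quanta receives Slot 3.

Optimal: Quanta→Slot 3 ($131), Harbor→Slot 2 ($36), Umbra→Slot 7 ($124), Onyx→Slot 6 ($133), Granite→Slot 1 ($82) — total 131+36+124+133+82 = $506.
Column-greedy (each slot in turn goes to its best remaining advertiser) gives $478, worse by 28.
Next-best assignment: Quanta→Slot 3, Harbor→Slot 1, Umbra→Slot 7, Onyx→Slot 6, Granite→Slot 2 = $503.
Swapping Quanta↔Onyx (Quanta→Slot 6 $47, Onyx→Slot 3 $34) loses 183.
Quanta's own top slot is Slot 7 ($139), but forcing Quanta→Slot 7 and reassigning the rest optimally gives only $481 — worse by 25.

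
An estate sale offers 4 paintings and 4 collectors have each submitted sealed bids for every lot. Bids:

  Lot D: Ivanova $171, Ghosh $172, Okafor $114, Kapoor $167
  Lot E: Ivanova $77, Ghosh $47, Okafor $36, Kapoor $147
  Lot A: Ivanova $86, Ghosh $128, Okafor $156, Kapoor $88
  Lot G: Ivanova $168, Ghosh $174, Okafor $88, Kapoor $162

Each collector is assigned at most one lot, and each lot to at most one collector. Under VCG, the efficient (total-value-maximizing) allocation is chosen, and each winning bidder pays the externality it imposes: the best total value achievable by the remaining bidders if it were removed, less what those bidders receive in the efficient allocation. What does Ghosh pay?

Efficient allocation: Ivanova→Lot D ($171), Ghosh→Lot G ($174), Okafor→Lot A ($156), Kapoor→Lot E ($147); total welfare W = $648.
Ghosh receives Lot G at value $174, so the others get W − 174 = $474.
Without Ghosh: best allocation of the remaining 3 bidders over all 4 lots is Ivanova→Lot G ($168), Okafor→Lot A ($156), Kapoor→Lot D ($167), total $491.
VCG payment = (others' best without Ghosh) − (others' welfare with Ghosh) = 491 − 474 = $17.

Ghosh pays $17.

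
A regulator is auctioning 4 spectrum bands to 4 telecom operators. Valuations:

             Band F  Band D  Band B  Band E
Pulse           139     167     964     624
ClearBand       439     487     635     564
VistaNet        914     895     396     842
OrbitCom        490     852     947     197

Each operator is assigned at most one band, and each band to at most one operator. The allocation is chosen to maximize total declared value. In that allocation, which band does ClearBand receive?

This is the linear assignment problem.
Optimal: Pulse→Band B ($964M), ClearBand→Band E ($564M), VistaNet→Band F ($914M), OrbitCom→Band D ($852M) — total 964+564+914+852 = $3294M.
Next-best assignment: Pulse→Band B, ClearBand→Band F, VistaNet→Band E, OrbitCom→Band D = $3097M.
ClearBand's own top band is Band B ($635M), but forcing ClearBand→Band B and reassigning the rest optimally gives only $3025M — worse by 269.

ClearBand receives Band E.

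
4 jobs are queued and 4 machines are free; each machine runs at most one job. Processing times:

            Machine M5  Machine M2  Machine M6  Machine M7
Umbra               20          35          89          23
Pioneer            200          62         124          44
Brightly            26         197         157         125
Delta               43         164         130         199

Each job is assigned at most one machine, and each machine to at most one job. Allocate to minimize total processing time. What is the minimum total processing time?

Min total: 235 min

Optimal: Umbra→Machine M2 (35 min), Pioneer→Machine M7 (44 min), Brightly→Machine M5 (26 min), Delta→Machine M6 (130 min) — total 35+44+26+130 = 235 min.
Swapping Brightly↔Umbra (Brightly→Machine M2 197 min, Umbra→Machine M5 20 min) adds 156.
Every other assignment is strictly worse.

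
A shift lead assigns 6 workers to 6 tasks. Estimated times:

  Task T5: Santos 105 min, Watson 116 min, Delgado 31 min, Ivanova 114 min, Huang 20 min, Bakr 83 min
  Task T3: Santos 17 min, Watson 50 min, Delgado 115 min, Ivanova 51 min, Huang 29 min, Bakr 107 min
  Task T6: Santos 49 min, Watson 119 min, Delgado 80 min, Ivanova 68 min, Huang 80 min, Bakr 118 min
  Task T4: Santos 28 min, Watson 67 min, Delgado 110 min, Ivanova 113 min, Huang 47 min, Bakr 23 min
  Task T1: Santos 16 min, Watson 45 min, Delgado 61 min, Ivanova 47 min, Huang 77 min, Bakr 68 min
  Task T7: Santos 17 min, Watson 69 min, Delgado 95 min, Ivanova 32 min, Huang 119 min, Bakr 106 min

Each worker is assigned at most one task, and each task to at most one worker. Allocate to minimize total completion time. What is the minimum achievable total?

Optimal: Santos→Task T6 (49 min), Watson→Task T1 (45 min), Delgado→Task T5 (31 min), Ivanova→Task T7 (32 min), Huang→Task T3 (29 min), Bakr→Task T4 (23 min) — total 49+45+31+32+29+23 = 209 min.
Next-best assignment: Santos→Task T7, Watson→Task T1, Delgado→Task T5, Ivanova→Task T6, Huang→Task T3, Bakr→Task T4 = 213 min.
Swapping Delgado↔Huang (Delgado→Task T3 115 min, Huang→Task T5 20 min) adds 75.
No other one-to-one assignment undercuts 209 min.

Minimum total: 209 min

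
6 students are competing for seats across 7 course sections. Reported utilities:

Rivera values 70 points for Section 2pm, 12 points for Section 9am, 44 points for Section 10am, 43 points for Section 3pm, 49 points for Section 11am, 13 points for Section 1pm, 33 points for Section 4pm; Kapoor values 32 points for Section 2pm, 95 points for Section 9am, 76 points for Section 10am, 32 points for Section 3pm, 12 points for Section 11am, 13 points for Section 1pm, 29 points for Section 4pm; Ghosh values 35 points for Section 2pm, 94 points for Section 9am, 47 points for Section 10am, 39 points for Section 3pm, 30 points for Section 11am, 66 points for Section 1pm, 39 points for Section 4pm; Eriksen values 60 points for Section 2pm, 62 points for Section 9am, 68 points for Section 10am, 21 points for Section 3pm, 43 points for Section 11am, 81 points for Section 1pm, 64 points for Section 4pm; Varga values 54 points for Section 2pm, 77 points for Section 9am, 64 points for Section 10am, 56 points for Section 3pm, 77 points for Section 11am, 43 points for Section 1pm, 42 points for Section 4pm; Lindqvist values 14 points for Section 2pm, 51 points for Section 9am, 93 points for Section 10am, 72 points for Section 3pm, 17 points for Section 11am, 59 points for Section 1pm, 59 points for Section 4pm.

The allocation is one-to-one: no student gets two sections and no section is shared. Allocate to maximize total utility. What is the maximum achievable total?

This is the linear assignment problem.
Optimal: Rivera→Section 2pm (70 points), Kapoor→Section 10am (76 points), Ghosh→Section 9am (94 points), Eriksen→Section 1pm (81 points), Varga→Section 11am (77 points), Lindqvist→Section 3pm (72 points) — total 70+76+94+81+77+72 = 470 points.
Max-entry greedy (repeatedly take the single best remaining cell) gives 455 points, worse by 15.
Every other assignment is strictly worse.

Max total: 470 points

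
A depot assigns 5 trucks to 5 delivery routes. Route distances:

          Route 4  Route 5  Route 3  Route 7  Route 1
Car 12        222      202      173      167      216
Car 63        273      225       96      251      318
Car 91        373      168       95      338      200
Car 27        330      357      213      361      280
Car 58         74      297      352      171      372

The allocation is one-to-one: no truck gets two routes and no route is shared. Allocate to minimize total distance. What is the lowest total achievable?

Treat this as an assignment problem: match each truck to one route.
Optimal: Car 12→Route 7 (167 km), Car 63→Route 3 (96 km), Car 91→Route 5 (168 km), Car 27→Route 1 (280 km), Car 58→Route 4 (74 km) — total 167+96+168+280+74 = 785 km.
Min-entry greedy (repeatedly take the single cheapest remaining cell) gives 841 km, worse by 56.

Min total: 785 km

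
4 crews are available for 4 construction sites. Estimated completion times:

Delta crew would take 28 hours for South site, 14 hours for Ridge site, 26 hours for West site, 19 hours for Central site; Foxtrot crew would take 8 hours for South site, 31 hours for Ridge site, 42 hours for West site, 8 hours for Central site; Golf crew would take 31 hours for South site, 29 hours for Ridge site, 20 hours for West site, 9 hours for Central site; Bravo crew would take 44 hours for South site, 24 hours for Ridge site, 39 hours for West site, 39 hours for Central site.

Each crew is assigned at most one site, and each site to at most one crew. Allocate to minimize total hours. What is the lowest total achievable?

Optimal: Delta crew→West site (26 hours), Foxtrot crew→South site (8 hours), Golf crew→Central site (9 hours), Bravo crew→Ridge site (24 hours) — total 26+8+9+24 = 67 hours.
Column-greedy (each site in turn goes to its cheapest remaining crew) gives 81 hours, worse by 14.
Every other assignment is strictly worse.

Min total: 67 hours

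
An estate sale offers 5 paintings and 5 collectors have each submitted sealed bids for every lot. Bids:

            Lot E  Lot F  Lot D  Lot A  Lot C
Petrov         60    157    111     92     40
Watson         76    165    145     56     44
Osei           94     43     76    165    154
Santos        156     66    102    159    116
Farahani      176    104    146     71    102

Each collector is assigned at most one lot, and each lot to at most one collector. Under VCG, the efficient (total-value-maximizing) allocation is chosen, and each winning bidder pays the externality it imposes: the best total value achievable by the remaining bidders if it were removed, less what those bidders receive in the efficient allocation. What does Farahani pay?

Efficient allocation: Petrov→Lot F ($157), Watson→Lot D ($145), Osei→Lot C ($154), Santos→Lot A ($159), Farahani→Lot E ($176); total welfare W = $791.
Farahani receives Lot E at value $176, so the others get W − 176 = $615.
Without Farahani: best allocation of the remaining 4 bidders over all 5 lots is Petrov→Lot F ($157), Watson→Lot D ($145), Osei→Lot A ($165), Santos→Lot E ($156), total $623.
VCG payment = (others' best without Farahani) − (others' welfare with Farahani) = 623 − 615 = $8.

Farahani pays $8.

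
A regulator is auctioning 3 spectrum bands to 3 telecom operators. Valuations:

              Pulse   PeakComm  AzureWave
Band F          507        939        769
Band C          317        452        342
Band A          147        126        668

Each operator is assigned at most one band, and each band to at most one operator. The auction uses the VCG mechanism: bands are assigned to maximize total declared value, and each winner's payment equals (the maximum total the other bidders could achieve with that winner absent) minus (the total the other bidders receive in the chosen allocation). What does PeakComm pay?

Efficient allocation: Pulse→Band C ($317M), PeakComm→Band F ($939M), AzureWave→Band A ($668M); total welfare W = $1924M.
PeakComm receives Band F at value $939M, so the others get W − 939 = $985M.
Without PeakComm: best allocation of the remaining 2 bidders over all 3 bands is Pulse→Band F ($507M), AzureWave→Band A ($668M), total $1175M.
VCG payment = (others' best without PeakComm) − (others' welfare with PeakComm) = 1175 − 985 = $190M.

PeakComm pays $190M.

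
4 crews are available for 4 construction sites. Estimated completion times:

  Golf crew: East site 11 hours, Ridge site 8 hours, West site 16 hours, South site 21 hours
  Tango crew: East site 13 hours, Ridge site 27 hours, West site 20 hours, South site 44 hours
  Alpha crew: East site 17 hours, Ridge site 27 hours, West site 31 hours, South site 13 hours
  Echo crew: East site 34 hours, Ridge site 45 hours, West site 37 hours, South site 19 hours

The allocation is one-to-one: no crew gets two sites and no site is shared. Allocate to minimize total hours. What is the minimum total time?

Minimum total: 64 hours

Treat this as an assignment problem: match each crew to one site.
Optimal: Golf crew→Ridge site (8 hours), Tango crew→West site (20 hours), Alpha crew→East site (17 hours), Echo crew→South site (19 hours) — total 8+20+17+19 = 64 hours.
Row-greedy (each crew in turn takes its cheapest remaining site) gives 71 hours, worse by 7.
Next-best assignment: Golf crew→Ridge site, Tango crew→East site, Alpha crew→West site, Echo crew→South site = 71 hours.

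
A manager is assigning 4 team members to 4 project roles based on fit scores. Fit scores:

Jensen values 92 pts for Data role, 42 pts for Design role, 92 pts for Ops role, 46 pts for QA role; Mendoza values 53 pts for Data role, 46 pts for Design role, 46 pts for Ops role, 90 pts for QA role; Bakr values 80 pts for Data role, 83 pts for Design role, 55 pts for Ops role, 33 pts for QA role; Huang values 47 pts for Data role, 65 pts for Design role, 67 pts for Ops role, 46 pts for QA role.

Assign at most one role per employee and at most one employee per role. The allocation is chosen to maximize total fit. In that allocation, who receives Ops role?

Optimal: Jensen→Data role (92 pts), Mendoza→QA role (90 pts), Bakr→Design role (83 pts), Huang→Ops role (67 pts) — total 92+90+83+67 = 332 pts.

Huang receives Ops role.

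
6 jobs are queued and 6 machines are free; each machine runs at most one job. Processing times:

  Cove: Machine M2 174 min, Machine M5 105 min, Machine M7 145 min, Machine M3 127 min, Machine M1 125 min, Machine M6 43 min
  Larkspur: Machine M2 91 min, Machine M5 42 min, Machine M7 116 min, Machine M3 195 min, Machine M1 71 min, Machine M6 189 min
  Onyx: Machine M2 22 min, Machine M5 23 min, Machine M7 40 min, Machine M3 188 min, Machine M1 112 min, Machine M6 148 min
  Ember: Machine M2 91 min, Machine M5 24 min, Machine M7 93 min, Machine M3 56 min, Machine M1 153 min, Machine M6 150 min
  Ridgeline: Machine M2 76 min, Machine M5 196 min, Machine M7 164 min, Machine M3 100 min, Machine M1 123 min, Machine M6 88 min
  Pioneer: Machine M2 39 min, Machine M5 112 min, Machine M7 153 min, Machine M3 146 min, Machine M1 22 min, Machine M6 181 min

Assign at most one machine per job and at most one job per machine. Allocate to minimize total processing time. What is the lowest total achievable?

Optimal: Cove→Machine M6 (43 min), Larkspur→Machine M5 (42 min), Onyx→Machine M7 (40 min), Ember→Machine M3 (56 min), Ridgeline→Machine M2 (76 min), Pioneer→Machine M1 (22 min) — total 43+42+40+56+76+22 = 279 min.
Min-entry greedy (repeatedly take the single cheapest remaining cell) gives 327 min, worse by 48.

Min total: 279 min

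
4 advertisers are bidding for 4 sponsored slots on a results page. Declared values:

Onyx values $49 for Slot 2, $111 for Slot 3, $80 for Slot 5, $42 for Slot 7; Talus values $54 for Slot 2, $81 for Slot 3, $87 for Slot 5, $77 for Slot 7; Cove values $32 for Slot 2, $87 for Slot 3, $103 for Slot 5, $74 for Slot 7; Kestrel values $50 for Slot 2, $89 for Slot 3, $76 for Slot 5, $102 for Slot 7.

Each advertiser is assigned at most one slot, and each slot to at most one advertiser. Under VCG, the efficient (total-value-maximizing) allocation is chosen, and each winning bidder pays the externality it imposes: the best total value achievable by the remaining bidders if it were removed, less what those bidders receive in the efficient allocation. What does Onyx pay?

Efficient allocation: Onyx→Slot 3 ($111), Talus→Slot 2 ($54), Cove→Slot 5 ($103), Kestrel→Slot 7 ($102); total welfare W = $370.
Onyx receives Slot 3 at value $111, so the others get W − 111 = $259.
Without Onyx: best allocation of the remaining 3 bidders over all 4 slots is Talus→Slot 3 ($81), Cove→Slot 5 ($103), Kestrel→Slot 7 ($102), total $286.
VCG payment = (others' best without Onyx) − (others' welfare with Onyx) = 286 − 259 = $27.

Onyx pays $27.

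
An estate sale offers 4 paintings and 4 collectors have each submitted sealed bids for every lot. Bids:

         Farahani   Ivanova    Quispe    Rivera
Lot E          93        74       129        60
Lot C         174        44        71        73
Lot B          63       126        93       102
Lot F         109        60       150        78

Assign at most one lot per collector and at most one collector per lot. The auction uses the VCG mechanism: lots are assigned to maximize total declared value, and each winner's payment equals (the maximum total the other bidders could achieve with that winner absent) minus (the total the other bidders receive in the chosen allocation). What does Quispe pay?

Quispe pays $18.

Efficient allocation: Farahani→Lot C ($174), Ivanova→Lot B ($126), Quispe→Lot F ($150), Rivera→Lot E ($60); total welfare W = $510.
Quispe receives Lot F at value $150, so the others get W − 150 = $360.
Without Quispe: best allocation of the remaining 3 bidders over all 4 lots is Farahani→Lot C ($174), Ivanova→Lot B ($126), Rivera→Lot F ($78), total $378.
VCG payment = (others' best without Quispe) − (others' welfare with Quispe) = 378 − 360 = $18.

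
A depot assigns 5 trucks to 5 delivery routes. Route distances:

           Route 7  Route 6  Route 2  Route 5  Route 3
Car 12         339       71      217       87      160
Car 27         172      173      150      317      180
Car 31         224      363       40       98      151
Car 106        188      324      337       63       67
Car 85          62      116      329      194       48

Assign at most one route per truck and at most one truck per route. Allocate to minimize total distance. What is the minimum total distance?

Minimum total: 394 km

Optimal: Car 12→Route 6 (71 km), Car 27→Route 7 (172 km), Car 31→Route 2 (40 km), Car 106→Route 5 (63 km), Car 85→Route 3 (48 km) — total 71+172+40+63+48 = 394 km.
Column-greedy (each route in turn goes to its cheapest remaining truck) gives 416 km, worse by 22.
Checked against all permutations: 394 km is optimal.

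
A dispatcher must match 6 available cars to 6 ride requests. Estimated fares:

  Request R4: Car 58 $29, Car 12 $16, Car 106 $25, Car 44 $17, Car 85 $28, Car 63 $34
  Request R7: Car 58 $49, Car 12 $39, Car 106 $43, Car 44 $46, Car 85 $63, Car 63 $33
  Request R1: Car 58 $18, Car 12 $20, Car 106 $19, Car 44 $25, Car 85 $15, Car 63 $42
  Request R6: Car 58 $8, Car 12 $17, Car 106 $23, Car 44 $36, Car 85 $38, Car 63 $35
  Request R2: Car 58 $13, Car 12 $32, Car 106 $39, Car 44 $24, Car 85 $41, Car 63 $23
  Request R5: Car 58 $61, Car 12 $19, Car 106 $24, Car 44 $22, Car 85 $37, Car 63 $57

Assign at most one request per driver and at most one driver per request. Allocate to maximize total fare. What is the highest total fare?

Optimal: Car 58→Request R5 ($61), Car 12→Request R2 ($32), Car 106→Request R4 ($25), Car 44→Request R6 ($36), Car 85→Request R7 ($63), Car 63→Request R1 ($42) — total 61+32+25+36+63+42 = $259.
Row-greedy (each driver in turn takes its best remaining request) gives $245, worse by 14.
Swapping Car 63↔Car 12 (Car 63→Request R2 $23, Car 12→Request R1 $20) loses 31.
No other one-to-one assignment exceeds $259.

Maximum total: $259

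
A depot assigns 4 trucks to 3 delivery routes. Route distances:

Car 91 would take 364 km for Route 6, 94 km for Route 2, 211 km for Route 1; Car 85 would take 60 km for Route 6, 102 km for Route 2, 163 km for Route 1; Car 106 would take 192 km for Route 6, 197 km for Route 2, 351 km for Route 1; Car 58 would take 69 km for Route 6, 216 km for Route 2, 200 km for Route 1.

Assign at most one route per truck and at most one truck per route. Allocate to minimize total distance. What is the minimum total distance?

Min total: 326 km

Optimal: Car 58→Route 6 (69 km), Car 91→Route 2 (94 km), Car 85→Route 1 (163 km) — total 69+94+163 = 326 km.
Swapping Car 58↔Car 91 (Car 58→Route 2 216 km, Car 91→Route 6 364 km) adds 417.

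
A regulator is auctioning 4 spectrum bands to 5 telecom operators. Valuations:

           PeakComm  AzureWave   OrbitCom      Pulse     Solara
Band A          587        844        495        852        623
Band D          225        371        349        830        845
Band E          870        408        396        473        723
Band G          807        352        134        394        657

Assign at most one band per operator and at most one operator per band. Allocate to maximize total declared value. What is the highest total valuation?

Optimal: AzureWave→Band A ($844M), Pulse→Band D ($830M), Solara→Band E ($723M), PeakComm→Band G ($807M) — total 844+830+723+807 = $3204M.
Every other assignment is strictly worse.

Maximum total: $3204M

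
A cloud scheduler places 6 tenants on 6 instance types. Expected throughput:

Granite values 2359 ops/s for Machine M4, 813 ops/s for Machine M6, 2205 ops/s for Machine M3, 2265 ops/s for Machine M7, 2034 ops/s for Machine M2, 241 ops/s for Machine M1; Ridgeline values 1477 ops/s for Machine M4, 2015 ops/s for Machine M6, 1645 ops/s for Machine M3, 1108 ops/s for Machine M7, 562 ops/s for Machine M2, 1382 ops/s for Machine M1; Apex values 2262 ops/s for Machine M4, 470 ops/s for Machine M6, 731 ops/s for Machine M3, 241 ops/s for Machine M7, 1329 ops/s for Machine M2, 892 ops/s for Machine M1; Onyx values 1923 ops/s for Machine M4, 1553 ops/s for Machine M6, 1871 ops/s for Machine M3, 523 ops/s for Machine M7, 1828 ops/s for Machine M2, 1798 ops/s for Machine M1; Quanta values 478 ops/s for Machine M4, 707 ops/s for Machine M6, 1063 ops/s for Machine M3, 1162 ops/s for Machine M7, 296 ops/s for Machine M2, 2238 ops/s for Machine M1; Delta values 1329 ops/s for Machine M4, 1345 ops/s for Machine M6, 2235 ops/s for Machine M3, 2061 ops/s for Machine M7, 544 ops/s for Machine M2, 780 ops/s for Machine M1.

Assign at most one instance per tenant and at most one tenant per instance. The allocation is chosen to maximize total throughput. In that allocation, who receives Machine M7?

Granite receives Machine M7.

This is the linear assignment problem.
Optimal: Granite→Machine M7 (2265 ops/s), Ridgeline→Machine M6 (2015 ops/s), Apex→Machine M4 (2262 ops/s), Onyx→Machine M2 (1828 ops/s), Quanta→Machine M1 (2238 ops/s), Delta→Machine M3 (2235 ops/s) — total 2265+2015+2262+1828+2238+2235 = 12843 ops/s.
Next-best assignment: Granite→Machine M3, Ridgeline→Machine M6, Apex→Machine M4, Onyx→Machine M2, Quanta→Machine M1, Delta→Machine M7 = 12609 ops/s.
Swapping Quanta↔Apex (Quanta→Machine M4 478 ops/s, Apex→Machine M1 892 ops/s) loses 3130.
Checked against all permutations: 12843 ops/s is optimal.
Granite's own top instance is Machine M4 (2359 ops/s), but forcing Granite→Machine M4 and reassigning the rest optimally gives only 11873 ops/s — worse by 970.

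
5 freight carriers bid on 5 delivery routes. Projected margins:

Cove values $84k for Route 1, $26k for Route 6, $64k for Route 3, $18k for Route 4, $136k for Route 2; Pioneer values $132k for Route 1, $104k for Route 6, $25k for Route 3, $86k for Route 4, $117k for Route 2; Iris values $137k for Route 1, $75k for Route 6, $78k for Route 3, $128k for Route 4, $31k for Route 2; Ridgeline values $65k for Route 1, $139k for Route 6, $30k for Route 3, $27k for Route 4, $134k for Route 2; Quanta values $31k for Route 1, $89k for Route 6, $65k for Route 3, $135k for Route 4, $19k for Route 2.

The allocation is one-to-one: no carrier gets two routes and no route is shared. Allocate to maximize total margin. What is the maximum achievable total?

Max total: $620k

Optimal: Cove→Route 2 ($136k), Pioneer→Route 1 ($132k), Iris→Route 3 ($78k), Ridgeline→Route 6 ($139k), Quanta→Route 4 ($135k) — total 136+132+78+139+135 = $620k.
Row-greedy (each carrier in turn takes its best remaining route) gives $600k, worse by 20.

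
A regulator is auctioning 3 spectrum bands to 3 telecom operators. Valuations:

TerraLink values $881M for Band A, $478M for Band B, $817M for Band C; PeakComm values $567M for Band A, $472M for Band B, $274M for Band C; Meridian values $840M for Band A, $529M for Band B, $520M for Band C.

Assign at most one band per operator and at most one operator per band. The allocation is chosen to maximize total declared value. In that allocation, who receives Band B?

PeakComm receives Band B.

Optimal: TerraLink→Band C ($817M), PeakComm→Band B ($472M), Meridian→Band A ($840M) — total 817+472+840 = $2129M.
Column-greedy (each band in turn goes to its best remaining operator) gives $1684M, worse by 445.
Next-best assignment: TerraLink→Band C, PeakComm→Band A, Meridian→Band B = $1913M.
Swapping TerraLink↔PeakComm (TerraLink→Band B $478M, PeakComm→Band C $274M) loses 537.
PeakComm's own top band is Band A ($567M), but forcing PeakComm→Band A and reassigning the rest optimally gives only $1913M — worse by 216.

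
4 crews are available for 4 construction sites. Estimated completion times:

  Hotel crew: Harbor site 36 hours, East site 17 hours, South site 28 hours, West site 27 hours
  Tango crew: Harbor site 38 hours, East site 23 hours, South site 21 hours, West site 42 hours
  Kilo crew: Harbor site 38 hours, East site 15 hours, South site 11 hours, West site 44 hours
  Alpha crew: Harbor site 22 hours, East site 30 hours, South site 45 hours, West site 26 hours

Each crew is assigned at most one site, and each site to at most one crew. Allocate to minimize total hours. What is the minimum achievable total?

Optimal: Hotel crew→West site (27 hours), Tango crew→East site (23 hours), Kilo crew→South site (11 hours), Alpha crew→Harbor site (22 hours) — total 27+23+11+22 = 83 hours.
Column-greedy (each site in turn goes to its cheapest remaining crew) gives 85 hours, worse by 2.
Swapping Hotel crew↔Kilo crew (Hotel crew→South site 28 hours, Kilo crew→West site 44 hours) adds 34.

Min total: 83 hours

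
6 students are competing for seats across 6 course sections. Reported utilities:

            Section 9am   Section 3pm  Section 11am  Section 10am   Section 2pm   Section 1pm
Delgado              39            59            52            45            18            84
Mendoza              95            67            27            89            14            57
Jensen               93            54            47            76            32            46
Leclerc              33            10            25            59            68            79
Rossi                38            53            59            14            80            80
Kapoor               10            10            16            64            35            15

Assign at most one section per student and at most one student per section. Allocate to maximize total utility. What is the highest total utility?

Max total: 435 points

Optimal: Delgado→Section 11am (52 points), Mendoza→Section 3pm (67 points), Jensen→Section 9am (93 points), Leclerc→Section 1pm (79 points), Rossi→Section 2pm (80 points), Kapoor→Section 10am (64 points) — total 52+67+93+79+80+64 = 435 points.
Max-entry greedy (repeatedly take the single best remaining cell) gives 370 points, worse by 65.
No other one-to-one assignment exceeds 435 points.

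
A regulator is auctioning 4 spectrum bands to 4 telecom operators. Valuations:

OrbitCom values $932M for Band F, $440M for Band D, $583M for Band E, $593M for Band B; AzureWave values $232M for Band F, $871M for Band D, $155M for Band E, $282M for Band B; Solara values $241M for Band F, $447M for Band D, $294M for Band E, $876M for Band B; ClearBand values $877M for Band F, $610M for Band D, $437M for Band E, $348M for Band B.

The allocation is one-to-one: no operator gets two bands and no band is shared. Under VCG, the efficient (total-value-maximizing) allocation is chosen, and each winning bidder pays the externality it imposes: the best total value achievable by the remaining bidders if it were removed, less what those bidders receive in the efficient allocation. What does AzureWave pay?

Efficient allocation: OrbitCom→Band E ($583M), AzureWave→Band D ($871M), Solara→Band B ($876M), ClearBand→Band F ($877M); total welfare W = $3207M.
AzureWave receives Band D at value $871M, so the others get W − 871 = $2336M.
Without AzureWave: best allocation of the remaining 3 bidders over all 4 bands is OrbitCom→Band F ($932M), Solara→Band B ($876M), ClearBand→Band D ($610M), total $2418M.
VCG payment = (others' best without AzureWave) − (others' welfare with AzureWave) = 2418 − 2336 = $82M.

AzureWave pays $82M.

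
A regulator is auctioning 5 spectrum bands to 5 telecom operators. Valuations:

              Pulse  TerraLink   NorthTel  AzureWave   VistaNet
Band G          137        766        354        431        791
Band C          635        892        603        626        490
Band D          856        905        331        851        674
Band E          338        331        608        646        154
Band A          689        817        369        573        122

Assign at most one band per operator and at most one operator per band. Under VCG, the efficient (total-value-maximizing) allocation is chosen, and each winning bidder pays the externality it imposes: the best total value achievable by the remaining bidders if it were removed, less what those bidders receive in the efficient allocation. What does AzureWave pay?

Efficient allocation: Pulse→Band A ($689M), TerraLink→Band C ($892M), NorthTel→Band E ($608M), AzureWave→Band D ($851M), VistaNet→Band G ($791M); total welfare W = $3831M.
AzureWave receives Band D at value $851M, so the others get W − 851 = $2980M.
Without AzureWave: best allocation of the remaining 4 bidders over all 5 bands is Pulse→Band D ($856M), TerraLink→Band C ($892M), NorthTel→Band E ($608M), VistaNet→Band G ($791M), total $3147M.
VCG payment = (others' best without AzureWave) − (others' welfare with AzureWave) = 3147 − 2980 = $167M.

AzureWave pays $167M.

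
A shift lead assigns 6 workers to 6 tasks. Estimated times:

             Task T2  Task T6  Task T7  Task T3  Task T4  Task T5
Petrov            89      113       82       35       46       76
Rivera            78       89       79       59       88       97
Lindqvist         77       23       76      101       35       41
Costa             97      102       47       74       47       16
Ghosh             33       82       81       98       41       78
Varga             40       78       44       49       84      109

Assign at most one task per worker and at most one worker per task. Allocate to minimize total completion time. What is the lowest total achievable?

Min total: 221 min

Optimal: Petrov→Task T4 (46 min), Rivera→Task T3 (59 min), Lindqvist→Task T6 (23 min), Costa→Task T5 (16 min), Ghosh→Task T2 (33 min), Varga→Task T7 (44 min) — total 46+59+23+16+33+44 = 221 min.
Row-greedy (each worker in turn takes its cheapest remaining task) gives 237 min, worse by 16.
Next-best assignment: Petrov→Task T3, Rivera→Task T7, Lindqvist→Task T6, Costa→Task T5, Ghosh→Task T4, Varga→Task T2 = 234 min.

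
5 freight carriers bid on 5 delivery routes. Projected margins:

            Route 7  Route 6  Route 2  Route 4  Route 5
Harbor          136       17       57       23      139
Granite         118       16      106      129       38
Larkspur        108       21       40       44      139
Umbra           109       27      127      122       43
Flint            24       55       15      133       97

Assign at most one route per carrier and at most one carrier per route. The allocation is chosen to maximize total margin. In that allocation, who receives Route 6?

This is a one-to-one assignment (maximum-weight bipartite matching).
Optimal: Harbor→Route 7 ($136k), Granite→Route 4 ($129k), Larkspur→Route 5 ($139k), Umbra→Route 2 ($127k), Flint→Route 6 ($55k) — total 136+129+139+127+55 = $586k.
Next-best assignment: Harbor→Route 7, Granite→Route 2, Larkspur→Route 5, Umbra→Route 4, Flint→Route 6 = $558k.
Swapping Flint↔Larkspur (Flint→Route 5 $97k, Larkspur→Route 6 $21k) loses 76.
Flint's own top route is Route 4 ($133k), but forcing Flint→Route 4 and reassigning the rest optimally gives only $551k — worse by 35.

Flint receives Route 6.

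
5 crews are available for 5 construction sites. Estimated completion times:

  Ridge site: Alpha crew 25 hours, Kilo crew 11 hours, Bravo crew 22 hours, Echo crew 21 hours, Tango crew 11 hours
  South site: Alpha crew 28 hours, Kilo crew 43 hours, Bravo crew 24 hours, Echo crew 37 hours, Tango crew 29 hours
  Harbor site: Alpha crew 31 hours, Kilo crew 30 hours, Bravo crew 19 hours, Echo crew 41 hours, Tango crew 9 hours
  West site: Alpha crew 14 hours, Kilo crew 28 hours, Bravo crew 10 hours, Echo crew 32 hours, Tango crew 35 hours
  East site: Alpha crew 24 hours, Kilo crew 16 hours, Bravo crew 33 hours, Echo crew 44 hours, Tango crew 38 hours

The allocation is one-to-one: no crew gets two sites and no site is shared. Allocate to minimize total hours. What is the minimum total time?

This is the linear assignment problem.
Optimal: Alpha crew→South site (28 hours), Kilo crew→East site (16 hours), Bravo crew→West site (10 hours), Echo crew→Ridge site (21 hours), Tango crew→Harbor site (9 hours) — total 28+16+10+21+9 = 84 hours.
Min-entry greedy (repeatedly take the single cheapest remaining cell) gives 91 hours, worse by 7.

Min total: 84 hours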